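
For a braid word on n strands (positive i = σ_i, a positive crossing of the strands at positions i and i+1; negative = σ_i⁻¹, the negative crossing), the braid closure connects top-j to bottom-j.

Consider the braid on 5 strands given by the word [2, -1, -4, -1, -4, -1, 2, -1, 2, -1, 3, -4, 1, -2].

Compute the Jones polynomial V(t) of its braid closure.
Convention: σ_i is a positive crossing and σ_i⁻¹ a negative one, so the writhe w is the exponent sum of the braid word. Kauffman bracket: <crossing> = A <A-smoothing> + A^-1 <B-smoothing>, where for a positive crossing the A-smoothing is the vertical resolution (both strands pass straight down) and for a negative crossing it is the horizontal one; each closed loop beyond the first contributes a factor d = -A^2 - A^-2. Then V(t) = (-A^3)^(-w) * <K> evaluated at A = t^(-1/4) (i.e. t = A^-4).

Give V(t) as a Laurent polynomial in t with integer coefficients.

1 - t^-1 + 3*t^-2 - 4*t^-3 + 5*t^-4 - 6*t^-5 + 5*t^-6 - 4*t^-7 + 3*t^-8 - t^-9

Derivation:
The presented braid s2 s1^-1 s4^-1 s1^-1 s4^-1 s1^-1 s2 s1^-1 s2 s1^-1 s3 s4^-1 s1 s2^-1 on 5 strands reduces by inverse Markov moves (closure unchanged at each step):
  Deconjugate: the word is γ·β·γ⁻¹ with γ = s2 s1^-1 (prefix) and γ⁻¹ = s1 s2^-1 (suffix); strip both.
Reduced to β = s4^-1 s1^-1 s4^-1 s1^-1 s2 s1^-1 s2 s1^-1 s3 s4^-1 on 5 strands, 10 crossings.
Compute on β:
Braid: s4^-1 s1^-1 s4^-1 s1^-1 s2 s1^-1 s2 s1^-1 s3 s4^-1 on 5 strands, 10 crossings.
Writhe w = (#positive) - (#negative) = 3 - 7 = -4.
State-sum expansion of <K>. There are 2^10 = 1024 states.
Each crossing splits two ways (0=vertical, 1=horizontal). The state's weight is A^(#A-smoothings - #B-smoothings) * d^(loops - 1).
Tabulate the states by total A-exponent and number of loops L (A-exp: L × count):
  A^10: L=8 ×1
  A^8: L=7 ×10
  A^6: L=6 ×45
  A^4: L=5 ×118, L=7 ×2
  A^2: L=4 ×195, L=6 ×15
  A^0: L=3 ×203, L=5 ×49
  A^-2: L=2 ×123, L=4 ×85, L=6 ×2
  A^-4: L=1 ×33, L=3 ×78, L=5 ×9
  A^-6: L=2 ×29, L=4 ×16
  A^-8: L=3 ×9, L=5 ×1
  A^-10: L=4 ×1
Each group contributes A^e * Σ count * d^(L-1):
Powers of d = -A^2 - A^-2: d^2 = A^4 + 2 + A^-4; d^3 = -A^6 - 3*A^2 - 3*A^-2 - A^-6; d^4 = A^8 + 4*A^4 + 6 + 4*A^-4 + A^-8; d^5 = -A^10 - 5*A^6 - 10*A^2 - 10*A^-2 - 5*A^-6 - A^-10; d^6 = A^12 + 6*A^8 + 15*A^4 + 20 + 15*A^-4 + 6*A^-8 + A^-12; d^7 = -A^14 - 7*A^10 - 21*A^6 - 35*A^2 - 35*A^-2 - 21*A^-6 - 7*A^-10 - A^-14.
  A^10 * (d^7) = -A^24 - 7*A^20 - 21*A^16 - 35*A^12 - 35*A^8 - 21*A^4 - 7 - A^-4
  A^8 * (10*d^6) = 10*A^20 + 60*A^16 + 150*A^12 + 200*A^8 + 150*A^4 + 60 + 10*A^-4
  A^6 * (45*d^5) = -45*A^16 - 225*A^12 - 450*A^8 - 450*A^4 - 225 - 45*A^-4
  A^4 * (118*d^4 + 2*d^6) = 2*A^16 + 130*A^12 + 502*A^8 + 748*A^4 + 502 + 130*A^-4 + 2*A^-8
  A^2 * (195*d^3 + 15*d^5) = -15*A^12 - 270*A^8 - 735*A^4 - 735 - 270*A^-4 - 15*A^-8
  A^0 * (203*d^2 + 49*d^4) = 49*A^8 + 399*A^4 + 700 + 399*A^-4 + 49*A^-8
  A^-2 * (123*d + 85*d^3 + 2*d^5) = -2*A^8 - 95*A^4 - 398 - 398*A^-4 - 95*A^-8 - 2*A^-12
  A^-4 * (33 + 78*d^2 + 9*d^4) = 9*A^4 + 114 + 243*A^-4 + 114*A^-8 + 9*A^-12
  A^-6 * (29*d + 16*d^3) = -16 - 77*A^-4 - 77*A^-8 - 16*A^-12
  A^-8 * (9*d^2 + d^4) = 1 + 13*A^-4 + 24*A^-8 + 13*A^-12 + A^-16
  A^-10 * (d^3) = -A^-4 - 3*A^-8 - 3*A^-12 - A^-16
Summing the groups: <K> = -A^24 + 3*A^20 - 4*A^16 + 5*A^12 - 6*A^8 + 5*A^4 - 4 + 3*A^-4 - A^-8 + A^-12
Normalise by the writhe: (-A^3)^(-w) = (-A^3)^(4) = A^12, so f(A) = A^12 * <K> = -A^36 + 3*A^32 - 4*A^28 + 5*A^24 - 6*A^20 + 5*A^16 - 4*A^12 + 3*A^8 - A^4 + 1.
Substitute A = t^(-1/4), i.e. A^e → t^(-e/4): V(t) = 1 - t^-1 + 3*t^-2 - 4*t^-3 + 5*t^-4 - 6*t^-5 + 5*t^-6 - 4*t^-7 + 3*t^-8 - t^-9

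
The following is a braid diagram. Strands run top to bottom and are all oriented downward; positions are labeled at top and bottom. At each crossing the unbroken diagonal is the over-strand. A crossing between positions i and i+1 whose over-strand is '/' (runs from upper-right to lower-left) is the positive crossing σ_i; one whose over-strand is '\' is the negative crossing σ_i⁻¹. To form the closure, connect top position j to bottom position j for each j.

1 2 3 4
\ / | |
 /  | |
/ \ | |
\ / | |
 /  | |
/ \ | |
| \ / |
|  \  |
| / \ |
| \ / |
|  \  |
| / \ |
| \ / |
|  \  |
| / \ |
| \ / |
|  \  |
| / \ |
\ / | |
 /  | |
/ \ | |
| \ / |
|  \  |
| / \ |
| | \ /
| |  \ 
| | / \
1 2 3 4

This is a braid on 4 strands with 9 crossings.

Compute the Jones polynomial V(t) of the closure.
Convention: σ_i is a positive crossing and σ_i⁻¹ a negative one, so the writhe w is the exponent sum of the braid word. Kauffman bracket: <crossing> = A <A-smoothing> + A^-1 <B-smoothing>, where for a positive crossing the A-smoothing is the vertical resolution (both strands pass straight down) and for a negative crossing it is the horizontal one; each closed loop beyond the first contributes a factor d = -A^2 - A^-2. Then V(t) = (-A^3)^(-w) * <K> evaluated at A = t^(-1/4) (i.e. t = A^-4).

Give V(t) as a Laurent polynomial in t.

Reading the diagram top to bottom ('/'-over between positions i,i+1 = s_i, '\'-over = s_i^-1): braid word = s1 s1 s2^-1 s2^-1 s2^-1 s2^-1 s1 s2^-1 s3^-1.
The presented braid s1 s1 s2^-1 s2^-1 s2^-1 s2^-1 s1 s2^-1 s3^-1 on 4 strands reduces by inverse Markov moves (closure unchanged at each step):
  Destabilize: the word has the form β·s3^-1 where s3^-1 occurs only as the final letter (β ∈ B_3); drop it and the last strand → 3 strands.
Reduced to β = s1 s1 s2^-1 s2^-1 s2^-1 s2^-1 s1 s2^-1 on 3 strands, 8 crossings.
Compute on β:
Braid: s1 s1 s2^-1 s2^-1 s2^-1 s2^-1 s1 s2^-1 on 3 strands, 8 crossings.
Writhe w = (#positive) - (#negative) = 3 - 5 = -2.
Enumerate smoothing states for the bracket polynomial. There are 2^8 = 256 states.
Each crossing splits two ways (0=vertical, 1=horizontal). The state's weight is A^(#A-smoothings - #B-smoothings) * d^(loops - 1).
Tabulate the states by total A-exponent and number of loops L (A-exp: L × count):
  A^8: L=6 ×1
  A^6: L=5 ×8
  A^4: L=4 ×27, L=6 ×1
  A^2: L=3 ×48, L=5 ×8
  A^0: L=2 ×47, L=4 ×22, L=6 ×1
  A^-2: L=1 ×23, L=3 ×29, L=5 ×4
  A^-4: L=2 ×22, L=4 ×6
  A^-6: L=3 ×8
  A^-8: L=4 ×1
Each group contributes A^e * Σ count * d^(L-1):
Powers of d = -A^2 - A^-2: d^2 = A^4 + 2 + A^-4; d^3 = -A^6 - 3*A^2 - 3*A^-2 - A^-6; d^4 = A^8 + 4*A^4 + 6 + 4*A^-4 + A^-8; d^5 = -A^10 - 5*A^6 - 10*A^2 - 10*A^-2 - 5*A^-6 - A^-10.
  A^8 * (d^5) = -A^18 - 5*A^14 - 10*A^10 - 10*A^6 - 5*A^2 - A^-2
  A^6 * (8*d^4) = 8*A^14 + 32*A^10 + 48*A^6 + 32*A^2 + 8*A^-2
  A^4 * (27*d^3 + d^5) = -A^14 - 32*A^10 - 91*A^6 - 91*A^2 - 32*A^-2 - A^-6
  A^2 * (48*d^2 + 8*d^4) = 8*A^10 + 80*A^6 + 144*A^2 + 80*A^-2 + 8*A^-6
  A^0 * (47*d + 22*d^3 + d^5) = -A^10 - 27*A^6 - 123*A^2 - 123*A^-2 - 27*A^-6 - A^-10
  A^-2 * (23 + 29*d^2 + 4*d^4) = 4*A^6 + 45*A^2 + 105*A^-2 + 45*A^-6 + 4*A^-10
  A^-4 * (22*d + 6*d^3) = -6*A^2 - 40*A^-2 - 40*A^-6 - 6*A^-10
  A^-6 * (8*d^2) = 8*A^-2 + 16*A^-6 + 8*A^-10
  A^-8 * (d^3) = -A^-2 - 3*A^-6 - 3*A^-10 - A^-14
Summing the groups: <K> = -A^18 + 2*A^14 - 3*A^10 + 4*A^6 - 4*A^2 + 4*A^-2 - 2*A^-6 + 2*A^-10 - A^-14
Normalise by the writhe: (-A^3)^(-w) = (-A^3)^(2) = A^6, so f(A) = A^6 * <K> = -A^24 + 2*A^20 - 3*A^16 + 4*A^12 - 4*A^8 + 4*A^4 - 2 + 2*A^-4 - A^-8.
Substitute A = t^(-1/4), i.e. A^e → t^(-e/4): V(t) = -t^2 + 2*t - 2 + 4*t^-1 - 4*t^-2 + 4*t^-3 - 3*t^-4 + 2*t^-5 - t^-6

Answer: -t^2 + 2*t - 2 + 4*t^-1 - 4*t^-2 + 4*t^-3 - 3*t^-4 + 2*t^-5 - t^-6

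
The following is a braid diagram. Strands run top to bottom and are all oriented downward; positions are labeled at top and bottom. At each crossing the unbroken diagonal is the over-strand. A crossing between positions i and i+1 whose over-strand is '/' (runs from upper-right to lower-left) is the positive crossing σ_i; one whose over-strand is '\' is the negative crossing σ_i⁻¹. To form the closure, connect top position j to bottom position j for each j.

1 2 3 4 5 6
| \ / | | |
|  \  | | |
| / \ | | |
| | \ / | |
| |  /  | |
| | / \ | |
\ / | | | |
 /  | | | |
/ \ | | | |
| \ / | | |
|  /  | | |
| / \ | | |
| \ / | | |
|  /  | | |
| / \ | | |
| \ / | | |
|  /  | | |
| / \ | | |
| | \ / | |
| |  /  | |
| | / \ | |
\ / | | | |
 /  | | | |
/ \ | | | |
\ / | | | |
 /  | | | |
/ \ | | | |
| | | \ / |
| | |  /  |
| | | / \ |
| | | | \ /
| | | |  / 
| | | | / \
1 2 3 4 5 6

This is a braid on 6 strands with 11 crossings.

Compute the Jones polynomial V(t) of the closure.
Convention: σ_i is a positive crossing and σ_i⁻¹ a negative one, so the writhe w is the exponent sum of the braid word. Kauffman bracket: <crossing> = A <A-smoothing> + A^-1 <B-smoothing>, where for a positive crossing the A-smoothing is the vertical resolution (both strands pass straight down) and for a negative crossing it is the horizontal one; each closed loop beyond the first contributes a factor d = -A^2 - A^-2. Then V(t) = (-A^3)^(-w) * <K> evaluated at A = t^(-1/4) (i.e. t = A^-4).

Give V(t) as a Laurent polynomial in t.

t^10 - 3*t^9 + 4*t^8 - 6*t^7 + 6*t^6 - 5*t^5 + 5*t^4 - 2*t^3 + t^2

Derivation:
Reading the diagram top to bottom ('/'-over between positions i,i+1 = s_i, '\'-over = s_i^-1): braid word = s2^-1 s3 s1 s2 s2 s2 s3 s1 s1 s4 s5.
The presented braid s2^-1 s3 s1 s2 s2 s2 s3 s1 s1 s4 s5 on 6 strands reduces by inverse Markov moves (closure unchanged at each step):
  Destabilize: the word has the form β·s5 where s5 occurs only as the final letter (β ∈ B_5); drop it and the last strand → 5 strands.
  Destabilize: the word has the form β·s4 where s4 occurs only as the final letter (β ∈ B_4); drop it and the last strand → 4 strands.
Reduced to β = s2^-1 s3 s1 s2 s2 s2 s3 s1 s1 on 4 strands, 9 crossings.
Compute on β:
Braid: s2^-1 s3 s1 s2 s2 s2 s3 s1 s1 on 4 strands, 9 crossings.
Writhe w = (#positive) - (#negative) = 8 - 1 = 7.
Computing the Kauffman bracket via state sum. There are 2^9 = 512 states.
Each crossing splits two ways (0=vertical, 1=horizontal). The state's weight is A^(#A-smoothings - #B-smoothings) * d^(loops - 1).
Tabulate the states by total A-exponent and number of loops L (A-exp: L × count):
  A^9: L=3 ×1
  A^7: L=2 ×5, L=4 ×4
  A^5: L=1 ×6, L=3 ×27, L=5 ×3
  A^3: L=2 ×57, L=4 ×26, L=6 ×1
  A^1: L=1 ×39, L=3 ×77, L=5 ×10
  A^-1: L=2 ×81, L=4 ×44, L=6 ×1
  A^-3: L=3 ×73, L=5 ×11
  A^-5: L=4 ×35, L=6 ×1
  A^-7: L=5 ×9
  A^-9: L=6 ×1
Each group contributes A^e * Σ count * d^(L-1):
Powers of d = -A^2 - A^-2: d^2 = A^4 + 2 + A^-4; d^3 = -A^6 - 3*A^2 - 3*A^-2 - A^-6; d^4 = A^8 + 4*A^4 + 6 + 4*A^-4 + A^-8; d^5 = -A^10 - 5*A^6 - 10*A^2 - 10*A^-2 - 5*A^-6 - A^-10.
  A^9 * (d^2) = A^13 + 2*A^9 + A^5
  A^7 * (5*d + 4*d^3) = -4*A^13 - 17*A^9 - 17*A^5 - 4*A
  A^5 * (6 + 27*d^2 + 3*d^4) = 3*A^13 + 39*A^9 + 78*A^5 + 39*A + 3*A^-3
  A^3 * (57*d + 26*d^3 + d^5) = -A^13 - 31*A^9 - 145*A^5 - 145*A - 31*A^-3 - A^-7
  A^1 * (39 + 77*d^2 + 10*d^4) = 10*A^9 + 117*A^5 + 253*A + 117*A^-3 + 10*A^-7
  A^-1 * (81*d + 44*d^3 + d^5) = -A^9 - 49*A^5 - 223*A - 223*A^-3 - 49*A^-7 - A^-11
  A^-3 * (73*d^2 + 11*d^4) = 11*A^5 + 117*A + 212*A^-3 + 117*A^-7 + 11*A^-11
  A^-5 * (35*d^3 + d^5) = -A^5 - 40*A - 115*A^-3 - 115*A^-7 - 40*A^-11 - A^-15
  A^-7 * (9*d^4) = 9*A + 36*A^-3 + 54*A^-7 + 36*A^-11 + 9*A^-15
  A^-9 * (d^5) = -A - 5*A^-3 - 10*A^-7 - 10*A^-11 - 5*A^-15 - A^-19
Summing the groups: <K> = -A^13 + 2*A^9 - 5*A^5 + 5*A - 6*A^-3 + 6*A^-7 - 4*A^-11 + 3*A^-15 - A^-19
Normalise by the writhe: (-A^3)^(-w) = (-A^3)^(-7) = -A^-21, so f(A) = -A^-21 * <K> = A^-8 - 2*A^-12 + 5*A^-16 - 5*A^-20 + 6*A^-24 - 6*A^-28 + 4*A^-32 - 3*A^-36 + A^-40.
Substitute A = t^(-1/4), i.e. A^e → t^(-e/4): V(t) = t^10 - 3*t^9 + 4*t^8 - 6*t^7 + 6*t^6 - 5*t^5 + 5*t^4 - 2*t^3 + t^2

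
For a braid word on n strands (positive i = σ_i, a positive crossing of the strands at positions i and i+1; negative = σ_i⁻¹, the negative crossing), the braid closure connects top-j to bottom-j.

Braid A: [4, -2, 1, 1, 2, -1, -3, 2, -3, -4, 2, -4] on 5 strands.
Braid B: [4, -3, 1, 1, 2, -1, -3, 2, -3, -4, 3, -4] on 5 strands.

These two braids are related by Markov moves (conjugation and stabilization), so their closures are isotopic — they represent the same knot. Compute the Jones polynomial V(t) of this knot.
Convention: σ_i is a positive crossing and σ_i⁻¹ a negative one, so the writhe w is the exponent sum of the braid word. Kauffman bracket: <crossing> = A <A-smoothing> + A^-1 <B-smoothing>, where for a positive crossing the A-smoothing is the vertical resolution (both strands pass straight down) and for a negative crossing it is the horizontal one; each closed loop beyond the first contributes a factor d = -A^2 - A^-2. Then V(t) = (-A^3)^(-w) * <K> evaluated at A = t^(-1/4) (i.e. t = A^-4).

Markov-equivalent braids have isotopic closures, hence identical knot invariants. Strip the Markov moves from each word to reach a common short braid β, then compute V(t) once on β.
Braid A: s4 s2^-1 s1 s1 s2 s1^-1 s3^-1 s2 s3^-1 s4^-1 s2 s4^-1 on 5 strands reduces by inverse Markov moves (closure unchanged at each step):
  Deconjugate: the word is γ·β·γ⁻¹ with γ = s4 s2^-1 (prefix) and γ⁻¹ = s2 s4^-1 (suffix); strip both.
  Destabilize: the word has the form β·s4^-1 where s4^-1 occurs only as the final letter (β ∈ B_4); drop it and the last strand → 4 strands.
Reduced to β = s1 s1 s2 s1^-1 s3^-1 s2 s3^-1 on 4 strands, 7 crossings.
Braid B: s4 s3^-1 s1 s1 s2 s1^-1 s3^-1 s2 s3^-1 s4^-1 s3 s4^-1 on 5 strands reduces by inverse Markov moves (closure unchanged at each step):
  Deconjugate: the word is γ·β·γ⁻¹ with γ = s4 s3^-1 (prefix) and γ⁻¹ = s3 s4^-1 (suffix); strip both.
  Destabilize: the word has the form β·s4^-1 where s4^-1 occurs only as the final letter (β ∈ B_4); drop it and the last strand → 4 strands.
Reduced to β = s1 s1 s2 s1^-1 s3^-1 s2 s3^-1 on 4 strands, 7 crossings.
Both give the same β = s1 s1 s2 s1^-1 s3^-1 s2 s3^-1 on 4 strands, so one state sum suffices:
Braid: s1 s1 s2 s1^-1 s3^-1 s2 s3^-1 on 4 strands, 7 crossings.
Writhe w = (#positive) - (#negative) = 4 - 3 = 1.
Computing the Kauffman bracket via state sum. There are 2^7 = 128 states.
For each crossing: s=0 is the vertical smoothing, s=1 horizontal. Crossing k contributes A^(sign_k * (1 - 2*s_k)); loop factor d = -A^2 - A^-2.
Tabulate the states by total A-exponent and number of loops L (A-exp: L × count):
  A^7: L=3 ×1
  A^5: L=2 ×4, L=4 ×3
  A^3: L=1 ×5, L=3 ×15, L=5 ×1
  A^1: L=2 ×27, L=4 ×8
  A^-1: L=1 ×14, L=3 ×20, L=5 ×1
  A^-3: L=2 ×17, L=4 ×4
  A^-5: L=3 ×7
  A^-7: L=4 ×1
Each group contributes A^e * Σ count * d^(L-1):
Powers of d = -A^2 - A^-2: d^2 = A^4 + 2 + A^-4; d^3 = -A^6 - 3*A^2 - 3*A^-2 - A^-6; d^4 = A^8 + 4*A^4 + 6 + 4*A^-4 + A^-8.
  A^7 * (d^2) = A^11 + 2*A^7 + A^3
  A^5 * (4*d + 3*d^3) = -3*A^11 - 13*A^7 - 13*A^3 - 3*A^-1
  A^3 * (5 + 15*d^2 + d^4) = A^11 + 19*A^7 + 41*A^3 + 19*A^-1 + A^-5
  A^1 * (27*d + 8*d^3) = -8*A^7 - 51*A^3 - 51*A^-1 - 8*A^-5
  A^-1 * (14 + 20*d^2 + d^4) = A^7 + 24*A^3 + 60*A^-1 + 24*A^-5 + A^-9
  A^-3 * (17*d + 4*d^3) = -4*A^3 - 29*A^-1 - 29*A^-5 - 4*A^-9
  A^-5 * (7*d^2) = 7*A^-1 + 14*A^-5 + 7*A^-9
  A^-7 * (d^3) = -A^-1 - 3*A^-5 - 3*A^-9 - A^-13
Summing the groups: <K> = -A^11 + A^7 - 2*A^3 + 2*A^-1 - A^-5 + A^-9 - A^-13
Normalise by the writhe: (-A^3)^(-w) = (-A^3)^(-1) = -A^-3, so f(A) = -A^-3 * <K> = A^8 - A^4 + 2 - 2*A^-4 + A^-8 - A^-12 + A^-16.
Substitute A = t^(-1/4), i.e. A^e → t^(-e/4): V(t) = t^4 - t^3 + t^2 - 2*t + 2 - t^-1 + t^-2

Answer: t^4 - t^3 + t^2 - 2*t + 2 - t^-1 + t^-2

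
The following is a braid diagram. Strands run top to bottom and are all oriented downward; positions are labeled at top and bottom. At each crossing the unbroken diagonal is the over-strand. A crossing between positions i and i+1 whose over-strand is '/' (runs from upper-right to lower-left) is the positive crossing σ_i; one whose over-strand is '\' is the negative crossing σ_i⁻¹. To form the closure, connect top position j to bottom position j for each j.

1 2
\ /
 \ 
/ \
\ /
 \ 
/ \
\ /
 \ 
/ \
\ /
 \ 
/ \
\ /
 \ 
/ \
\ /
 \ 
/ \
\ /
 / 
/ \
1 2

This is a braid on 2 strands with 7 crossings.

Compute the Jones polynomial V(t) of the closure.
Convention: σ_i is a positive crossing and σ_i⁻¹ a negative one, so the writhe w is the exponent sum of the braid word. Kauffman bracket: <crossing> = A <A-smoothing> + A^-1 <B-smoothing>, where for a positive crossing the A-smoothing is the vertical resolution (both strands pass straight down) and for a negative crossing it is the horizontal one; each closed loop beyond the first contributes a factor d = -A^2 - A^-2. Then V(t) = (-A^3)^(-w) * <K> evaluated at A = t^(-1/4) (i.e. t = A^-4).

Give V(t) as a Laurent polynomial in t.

Reading the diagram top to bottom ('/'-over between positions i,i+1 = s_i, '\'-over = s_i^-1): braid word = s1^-1 s1^-1 s1^-1 s1^-1 s1^-1 s1^-1 s1.
The presented braid s1^-1 s1^-1 s1^-1 s1^-1 s1^-1 s1^-1 s1 on 2 strands reduces by inverse Markov moves (closure unchanged at each step):
  Deconjugate: the word is γ·β·γ⁻¹ with γ = s1^-1 (prefix) and γ⁻¹ = s1 (suffix); strip both.
Reduced to β = s1^-1 s1^-1 s1^-1 s1^-1 s1^-1 on 2 strands, 5 crossings.
Compute on β:
Braid: s1^-1 s1^-1 s1^-1 s1^-1 s1^-1 on 2 strands, 5 crossings.
Writhe w = (#positive) - (#negative) = 0 - 5 = -5.
Enumerate smoothing states for the bracket polynomial. There are 2^5 = 32 states.
Each crossing splits two ways (0=vertical, 1=horizontal). The state's weight is A^(#A-smoothings - #B-smoothings) * d^(loops - 1).
  state 00000: A-exp=-5, loops=2, term = A^-5 * d^1
  state 00001: A-exp=-3, loops=1, term = A^-3 * d^0
  state 00010: A-exp=-3, loops=1, term = A^-3 * d^0
  state 00011: A-exp=-1, loops=2, term = A^-1 * d^1
  state 00100: A-exp=-3, loops=1, term = A^-3 * d^0
  state 00101: A-exp=-1, loops=2, term = A^-1 * d^1
  state 00110: A-exp=-1, loops=2, term = A^-1 * d^1
  state 00111: A-exp=+1, loops=3, term = A^1 * d^2
  state 01000: A-exp=-3, loops=1, term = A^-3 * d^0
  state 01001: A-exp=-1, loops=2, term = A^-1 * d^1
  state 01010: A-exp=-1, loops=2, term = A^-1 * d^1
  state 01011: A-exp=+1, loops=3, term = A^1 * d^2
  state 01100: A-exp=-1, loops=2, term = A^-1 * d^1
  state 01101: A-exp=+1, loops=3, term = A^1 * d^2
  state 01110: A-exp=+1, loops=3, term = A^1 * d^2
  state 01111: A-exp=+3, loops=4, term = A^3 * d^3
  state 10000: A-exp=-3, loops=1, term = A^-3 * d^0
  state 10001: A-exp=-1, loops=2, term = A^-1 * d^1
  state 10010: A-exp=-1, loops=2, term = A^-1 * d^1
  state 10011: A-exp=+1, loops=3, term = A^1 * d^2
  state 10100: A-exp=-1, loops=2, term = A^-1 * d^1
  state 10101: A-exp=+1, loops=3, term = A^1 * d^2
  state 10110: A-exp=+1, loops=3, term = A^1 * d^2
  state 10111: A-exp=+3, loops=4, term = A^3 * d^3
  state 11000: A-exp=-1, loops=2, term = A^-1 * d^1
  state 11001: A-exp=+1, loops=3, term = A^1 * d^2
  state 11010: A-exp=+1, loops=3, term = A^1 * d^2
  state 11011: A-exp=+3, loops=4, term = A^3 * d^3
  state 11100: A-exp=+1, loops=3, term = A^1 * d^2
  state 11101: A-exp=+3, loops=4, term = A^3 * d^3
  state 11110: A-exp=+3, loops=4, term = A^3 * d^3
  state 11111: A-exp=+5, loops=5, term = A^5 * d^4
Collect the terms by A-exponent (count of states per loop number):
Powers of d = -A^2 - A^-2: d^2 = A^4 + 2 + A^-4; d^3 = -A^6 - 3*A^2 - 3*A^-2 - A^-6; d^4 = A^8 + 4*A^4 + 6 + 4*A^-4 + A^-8.
  A^5 * (d^4) = A^13 + 4*A^9 + 6*A^5 + 4*A + A^-3
  A^3 * (5*d^3) = -5*A^9 - 15*A^5 - 15*A - 5*A^-3
  A^1 * (10*d^2) = 10*A^5 + 20*A + 10*A^-3
  A^-1 * (10*d) = -10*A - 10*A^-3
  A^-3 * (5) = 5*A^-3
  A^-5 * (d) = -A^-3 - A^-7
Summing the groups: <K> = A^13 - A^9 + A^5 - A - A^-7
Normalise by the writhe: (-A^3)^(-w) = (-A^3)^(5) = -A^15, so f(A) = -A^15 * <K> = -A^28 + A^24 - A^20 + A^16 + A^8.
Substitute A = t^(-1/4), i.e. A^e → t^(-e/4): V(t) = t^-2 + t^-4 - t^-5 + t^-6 - t^-7

Answer: t^-2 + t^-4 - t^-5 + t^-6 - t^-7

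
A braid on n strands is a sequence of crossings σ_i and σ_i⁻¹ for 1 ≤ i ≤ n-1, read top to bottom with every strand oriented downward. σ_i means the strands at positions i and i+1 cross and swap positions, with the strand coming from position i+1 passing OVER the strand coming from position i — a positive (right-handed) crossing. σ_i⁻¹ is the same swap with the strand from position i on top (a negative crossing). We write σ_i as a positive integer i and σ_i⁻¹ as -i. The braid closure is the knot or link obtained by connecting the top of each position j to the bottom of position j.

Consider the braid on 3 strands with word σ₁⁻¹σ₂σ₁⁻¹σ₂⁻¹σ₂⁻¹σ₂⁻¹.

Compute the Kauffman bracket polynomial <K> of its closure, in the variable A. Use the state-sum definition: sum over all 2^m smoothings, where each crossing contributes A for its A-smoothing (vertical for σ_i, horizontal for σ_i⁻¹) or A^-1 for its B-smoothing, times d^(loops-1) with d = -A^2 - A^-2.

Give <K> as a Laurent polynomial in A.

-A^12 + A^8 - A^4 + 2 - A^-4 + A^-8

Derivation:
Braid: s1^-1 s2 s1^-1 s2^-1 s2^-1 s2^-1 on 3 strands, 6 crossings.
Writhe w = (#positive) - (#negative) = 1 - 5 = -4.
Enumerate smoothing states for the bracket polynomial. There are 2^6 = 64 states.
For each crossing: s=0 is the vertical smoothing, s=1 horizontal. Crossing k contributes A^(sign_k * (1 - 2*s_k)); loop factor d = -A^2 - A^-2.
Tabulate the states by total A-exponent and number of loops L (A-exp: L × count):
  A^6: L=4 ×1
  A^4: L=3 ×6
  A^2: L=2 ×12, L=4 ×3
  A^0: L=1 ×9, L=3 ×10, L=5 ×1
  A^-2: L=2 ×12, L=4 ×3
  A^-4: L=1 ×2, L=3 ×4
  A^-6: L=2 ×1
Each group contributes A^e * Σ count * d^(L-1):
Powers of d = -A^2 - A^-2: d^2 = A^4 + 2 + A^-4; d^3 = -A^6 - 3*A^2 - 3*A^-2 - A^-6; d^4 = A^8 + 4*A^4 + 6 + 4*A^-4 + A^-8.
  A^6 * (d^3) = -A^12 - 3*A^8 - 3*A^4 - 1
  A^4 * (6*d^2) = 6*A^8 + 12*A^4 + 6
  A^2 * (12*d + 3*d^3) = -3*A^8 - 21*A^4 - 21 - 3*A^-4
  A^0 * (9 + 10*d^2 + d^4) = A^8 + 14*A^4 + 35 + 14*A^-4 + A^-8
  A^-2 * (12*d + 3*d^3) = -3*A^4 - 21 - 21*A^-4 - 3*A^-8
  A^-4 * (2 + 4*d^2) = 4 + 10*A^-4 + 4*A^-8
  A^-6 * (d) = -A^-4 - A^-8
Summing the groups: <K> = -A^12 + A^8 - A^4 + 2 - A^-4 + A^-8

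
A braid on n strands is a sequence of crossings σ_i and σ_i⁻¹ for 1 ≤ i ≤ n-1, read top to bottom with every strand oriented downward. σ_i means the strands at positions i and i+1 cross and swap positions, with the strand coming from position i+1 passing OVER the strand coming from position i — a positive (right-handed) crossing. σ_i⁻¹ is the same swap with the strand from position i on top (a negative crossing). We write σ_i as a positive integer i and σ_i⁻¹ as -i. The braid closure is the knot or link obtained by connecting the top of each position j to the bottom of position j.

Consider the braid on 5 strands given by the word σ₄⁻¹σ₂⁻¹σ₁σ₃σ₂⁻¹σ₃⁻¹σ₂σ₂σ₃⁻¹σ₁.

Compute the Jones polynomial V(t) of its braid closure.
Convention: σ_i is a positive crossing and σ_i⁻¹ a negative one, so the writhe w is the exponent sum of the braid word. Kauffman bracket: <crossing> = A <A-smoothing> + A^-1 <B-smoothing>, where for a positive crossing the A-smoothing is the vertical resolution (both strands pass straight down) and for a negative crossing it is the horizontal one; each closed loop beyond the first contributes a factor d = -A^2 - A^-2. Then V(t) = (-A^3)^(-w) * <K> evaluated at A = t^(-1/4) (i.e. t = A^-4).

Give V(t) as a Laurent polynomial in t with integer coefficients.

t^3 - t^2 + t - 1 + t^-1 - t^-2 + t^-3

Derivation:
Braid: s4^-1 s2^-1 s1 s3 s2^-1 s3^-1 s2 s2 s3^-1 s1 on 5 strands, 10 crossings.
Writhe w = (#positive) - (#negative) = 5 - 5 = 0.
Computing the Kauffman bracket via state sum. There are 2^10 = 1024 states.
For each crossing: s=0 is the vertical smoothing, s=1 horizontal. Crossing k contributes A^(sign_k * (1 - 2*s_k)); loop factor d = -A^2 - A^-2.
Tabulate the states by total A-exponent and number of loops L (A-exp: L × count):
  A^10: L=4 ×1
  A^8: L=3 ×9, L=5 ×1
  A^6: L=2 ×27, L=4 ×18
  A^4: L=1 ×28, L=3 ×78, L=5 ×14
  A^2: L=2 ×116, L=4 ×88, L=6 ×6
  A^0: L=1 ×27, L=3 ×178, L=5 ×46, L=7 ×1
  A^-2: L=2 ×78, L=4 ×123, L=6 ×9
  A^-4: L=1 ×6, L=3 ×78, L=5 ×36
  A^-6: L=2 ×11, L=4 ×31, L=6 ×3
  A^-8: L=3 ×6, L=5 ×4
  A^-10: L=4 ×1
Each group contributes A^e * Σ count * d^(L-1):
Powers of d = -A^2 - A^-2: d^2 = A^4 + 2 + A^-4; d^3 = -A^6 - 3*A^2 - 3*A^-2 - A^-6; d^4 = A^8 + 4*A^4 + 6 + 4*A^-4 + A^-8; d^5 = -A^10 - 5*A^6 - 10*A^2 - 10*A^-2 - 5*A^-6 - A^-10; d^6 = A^12 + 6*A^8 + 15*A^4 + 20 + 15*A^-4 + 6*A^-8 + A^-12.
  A^10 * (d^3) = -A^16 - 3*A^12 - 3*A^8 - A^4
  A^8 * (9*d^2 + d^4) = A^16 + 13*A^12 + 24*A^8 + 13*A^4 + 1
  A^6 * (27*d + 18*d^3) = -18*A^12 - 81*A^8 - 81*A^4 - 18
  A^4 * (28 + 78*d^2 + 14*d^4) = 14*A^12 + 134*A^8 + 268*A^4 + 134 + 14*A^-4
  A^2 * (116*d + 88*d^3 + 6*d^5) = -6*A^12 - 118*A^8 - 440*A^4 - 440 - 118*A^-4 - 6*A^-8
  A^0 * (27 + 178*d^2 + 46*d^4 + d^6) = A^12 + 52*A^8 + 377*A^4 + 679 + 377*A^-4 + 52*A^-8 + A^-12
  A^-2 * (78*d + 123*d^3 + 9*d^5) = -9*A^8 - 168*A^4 - 537 - 537*A^-4 - 168*A^-8 - 9*A^-12
  A^-4 * (6 + 78*d^2 + 36*d^4) = 36*A^4 + 222 + 378*A^-4 + 222*A^-8 + 36*A^-12
  A^-6 * (11*d + 31*d^3 + 3*d^5) = -3*A^4 - 46 - 134*A^-4 - 134*A^-8 - 46*A^-12 - 3*A^-16
  A^-8 * (6*d^2 + 4*d^4) = 4 + 22*A^-4 + 36*A^-8 + 22*A^-12 + 4*A^-16
  A^-10 * (d^3) = -A^-4 - 3*A^-8 - 3*A^-12 - A^-16
Summing the groups: <K> = A^12 - A^8 + A^4 - 1 + A^-4 - A^-8 + A^-12
Normalise by the writhe: (-A^3)^(-w) = (-A^3)^(0) = 1, so f(A) = 1 * <K> = A^12 - A^8 + A^4 - 1 + A^-4 - A^-8 + A^-12.
Substitute A = t^(-1/4), i.e. A^e → t^(-e/4): V(t) = t^3 - t^2 + t - 1 + t^-1 - t^-2 + t^-3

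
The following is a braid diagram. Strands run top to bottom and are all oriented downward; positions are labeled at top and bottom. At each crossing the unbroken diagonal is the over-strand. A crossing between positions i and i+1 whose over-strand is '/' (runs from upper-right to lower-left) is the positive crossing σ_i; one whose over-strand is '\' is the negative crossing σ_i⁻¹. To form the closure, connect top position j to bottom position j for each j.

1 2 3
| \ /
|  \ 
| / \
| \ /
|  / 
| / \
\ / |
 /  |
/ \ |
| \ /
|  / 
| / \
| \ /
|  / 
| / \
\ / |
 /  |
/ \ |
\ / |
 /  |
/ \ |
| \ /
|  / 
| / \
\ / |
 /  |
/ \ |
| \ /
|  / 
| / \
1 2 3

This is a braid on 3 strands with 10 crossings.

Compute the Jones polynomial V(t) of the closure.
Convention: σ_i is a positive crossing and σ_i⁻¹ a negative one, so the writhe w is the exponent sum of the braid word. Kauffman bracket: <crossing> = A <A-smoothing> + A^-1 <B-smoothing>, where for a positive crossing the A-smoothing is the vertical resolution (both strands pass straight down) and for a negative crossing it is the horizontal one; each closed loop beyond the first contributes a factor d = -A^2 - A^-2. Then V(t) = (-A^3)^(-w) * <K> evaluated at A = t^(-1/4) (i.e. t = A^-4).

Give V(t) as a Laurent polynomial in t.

-t^8 + t^5 + t^3

Derivation:
Reading the diagram top to bottom ('/'-over between positions i,i+1 = s_i, '\'-over = s_i^-1): braid word = s2^-1 s2 s1 s2 s2 s1 s1 s2 s1 s2.
The presented braid s2^-1 s2 s1 s2 s2 s1 s1 s2 s1 s2 on 3 strands reduces by inverse Markov moves (closure unchanged at each step):
  Deconjugate: the word is γ·β·γ⁻¹ with γ = s2^-1 (prefix) and γ⁻¹ = s2 (suffix); strip both.
Reduced to β = s2 s1 s2 s2 s1 s1 s2 s1 on 3 strands, 8 crossings.
Compute on β:
Braid: s2 s1 s2 s2 s1 s1 s2 s1 on 3 strands, 8 crossings.
Writhe w = (#positive) - (#negative) = 8 - 0 = 8.
Computing the Kauffman bracket via state sum. There are 2^8 = 256 states.
Each crossing splits two ways (0=vertical, 1=horizontal). The state's weight is A^(#A-smoothings - #B-smoothings) * d^(loops - 1).
Tabulate the states by total A-exponent and number of loops L (A-exp: L × count):
  A^8: L=3 ×1
  A^6: L=2 ×8
  A^4: L=1 ×16, L=3 ×12
  A^2: L=2 ×48, L=4 ×8
  A^0: L=1 ×17, L=3 ×51, L=5 ×2
  A^-2: L=2 ×34, L=4 ×22
  A^-4: L=1 ×4, L=3 ×21, L=5 ×3
  A^-6: L=2 ×4, L=4 ×4
  A^-8: L=3 ×1
Each group contributes A^e * Σ count * d^(L-1):
Powers of d = -A^2 - A^-2: d^2 = A^4 + 2 + A^-4; d^3 = -A^6 - 3*A^2 - 3*A^-2 - A^-6; d^4 = A^8 + 4*A^4 + 6 + 4*A^-4 + A^-8.
  A^8 * (d^2) = A^12 + 2*A^8 + A^4
  A^6 * (8*d) = -8*A^8 - 8*A^4
  A^4 * (16 + 12*d^2) = 12*A^8 + 40*A^4 + 12
  A^2 * (48*d + 8*d^3) = -8*A^8 - 72*A^4 - 72 - 8*A^-4
  A^0 * (17 + 51*d^2 + 2*d^4) = 2*A^8 + 59*A^4 + 131 + 59*A^-4 + 2*A^-8
  A^-2 * (34*d + 22*d^3) = -22*A^4 - 100 - 100*A^-4 - 22*A^-8
  A^-4 * (4 + 21*d^2 + 3*d^4) = 3*A^4 + 33 + 64*A^-4 + 33*A^-8 + 3*A^-12
  A^-6 * (4*d + 4*d^3) = -4 - 16*A^-4 - 16*A^-8 - 4*A^-12
  A^-8 * (d^2) = A^-4 + 2*A^-8 + A^-12
Summing the groups: <K> = A^12 + A^4 - A^-8
Normalise by the writhe: (-A^3)^(-w) = (-A^3)^(-8) = A^-24, so f(A) = A^-24 * <K> = A^-12 + A^-20 - A^-32.
Substitute A = t^(-1/4), i.e. A^e → t^(-e/4): V(t) = -t^8 + t^5 + t^3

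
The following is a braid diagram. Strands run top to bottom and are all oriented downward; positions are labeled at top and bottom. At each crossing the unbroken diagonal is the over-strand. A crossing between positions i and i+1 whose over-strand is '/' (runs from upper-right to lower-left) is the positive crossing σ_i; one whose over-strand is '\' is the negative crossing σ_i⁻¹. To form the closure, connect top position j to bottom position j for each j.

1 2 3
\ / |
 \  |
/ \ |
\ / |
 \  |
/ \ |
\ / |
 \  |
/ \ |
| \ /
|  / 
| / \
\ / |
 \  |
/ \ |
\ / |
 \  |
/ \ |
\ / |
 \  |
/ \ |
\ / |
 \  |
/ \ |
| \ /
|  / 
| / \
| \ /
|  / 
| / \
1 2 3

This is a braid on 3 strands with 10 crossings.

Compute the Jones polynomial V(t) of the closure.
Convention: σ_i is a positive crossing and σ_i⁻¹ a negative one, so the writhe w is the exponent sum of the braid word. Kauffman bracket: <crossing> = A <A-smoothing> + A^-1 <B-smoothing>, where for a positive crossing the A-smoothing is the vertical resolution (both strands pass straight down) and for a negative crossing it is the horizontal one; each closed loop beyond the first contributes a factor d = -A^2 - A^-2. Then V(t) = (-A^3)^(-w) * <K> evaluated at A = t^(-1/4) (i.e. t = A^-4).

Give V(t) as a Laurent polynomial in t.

Reading the diagram top to bottom ('/'-over between positions i,i+1 = s_i, '\'-over = s_i^-1): braid word = s1^-1 s1^-1 s1^-1 s2 s1^-1 s1^-1 s1^-1 s1^-1 s2 s2.
Braid: s1^-1 s1^-1 s1^-1 s2 s1^-1 s1^-1 s1^-1 s1^-1 s2 s2 on 3 strands, 10 crossings.
Writhe w = (#positive) - (#negative) = 3 - 7 = -4.
Enumerate smoothing states for the bracket polynomial. There are 2^10 = 1024 states.
For each crossing: s=0 is the vertical smoothing, s=1 horizontal. Crossing k contributes A^(sign_k * (1 - 2*s_k)); loop factor d = -A^2 - A^-2.
Tabulate the states by total A-exponent and number of loops L (A-exp: L × count):
  A^10: L=8 ×1
  A^8: L=7 ×10
  A^6: L=6 ×44, L=8 ×1
  A^4: L=5 ×112, L=7 ×8
  A^2: L=4 ×182, L=6 ×28
  A^0: L=3 ×194, L=5 ×58
  A^-2: L=2 ×130, L=4 ×79, L=6 ×1
  A^-4: L=1 ×45, L=3 ×70, L=5 ×5
  A^-6: L=2 ×36, L=4 ×9
  A^-8: L=3 ×10
  A^-10: L=4 ×1
Each group contributes A^e * Σ count * d^(L-1):
Powers of d = -A^2 - A^-2: d^2 = A^4 + 2 + A^-4; d^3 = -A^6 - 3*A^2 - 3*A^-2 - A^-6; d^4 = A^8 + 4*A^4 + 6 + 4*A^-4 + A^-8; d^5 = -A^10 - 5*A^6 - 10*A^2 - 10*A^-2 - 5*A^-6 - A^-10; d^6 = A^12 + 6*A^8 + 15*A^4 + 20 + 15*A^-4 + 6*A^-8 + A^-12; d^7 = -A^14 - 7*A^10 - 21*A^6 - 35*A^2 - 35*A^-2 - 21*A^-6 - 7*A^-10 - A^-14.
  A^10 * (d^7) = -A^24 - 7*A^20 - 21*A^16 - 35*A^12 - 35*A^8 - 21*A^4 - 7 - A^-4
  A^8 * (10*d^6) = 10*A^20 + 60*A^16 + 150*A^12 + 200*A^8 + 150*A^4 + 60 + 10*A^-4
  A^6 * (44*d^5 + d^7) = -A^20 - 51*A^16 - 241*A^12 - 475*A^8 - 475*A^4 - 241 - 51*A^-4 - A^-8
  A^4 * (112*d^4 + 8*d^6) = 8*A^16 + 160*A^12 + 568*A^8 + 832*A^4 + 568 + 160*A^-4 + 8*A^-8
  A^2 * (182*d^3 + 28*d^5) = -28*A^12 - 322*A^8 - 826*A^4 - 826 - 322*A^-4 - 28*A^-8
  A^0 * (194*d^2 + 58*d^4) = 58*A^8 + 426*A^4 + 736 + 426*A^-4 + 58*A^-8
  A^-2 * (130*d + 79*d^3 + d^5) = -A^8 - 84*A^4 - 377 - 377*A^-4 - 84*A^-8 - A^-12
  A^-4 * (45 + 70*d^2 + 5*d^4) = 5*A^4 + 90 + 215*A^-4 + 90*A^-8 + 5*A^-12
  A^-6 * (36*d + 9*d^3) = -9 - 63*A^-4 - 63*A^-8 - 9*A^-12
  A^-8 * (10*d^2) = 10*A^-4 + 20*A^-8 + 10*A^-12
  A^-10 * (d^3) = -A^-4 - 3*A^-8 - 3*A^-12 - A^-16
Summing the groups: <K> = -A^24 + 2*A^20 - 4*A^16 + 6*A^12 - 7*A^8 + 7*A^4 - 6 + 6*A^-4 - 3*A^-8 + 2*A^-12 - A^-16
Normalise by the writhe: (-A^3)^(-w) = (-A^3)^(4) = A^12, so f(A) = A^12 * <K> = -A^36 + 2*A^32 - 4*A^28 + 6*A^24 - 7*A^20 + 7*A^16 - 6*A^12 + 6*A^8 - 3*A^4 + 2 - A^-4.
Substitute A = t^(-1/4), i.e. A^e → t^(-e/4): V(t) = -t + 2 - 3*t^-1 + 6*t^-2 - 6*t^-3 + 7*t^-4 - 7*t^-5 + 6*t^-6 - 4*t^-7 + 2*t^-8 - t^-9

Answer: -t + 2 - 3*t^-1 + 6*t^-2 - 6*t^-3 + 7*t^-4 - 7*t^-5 + 6*t^-6 - 4*t^-7 + 2*t^-8 - t^-9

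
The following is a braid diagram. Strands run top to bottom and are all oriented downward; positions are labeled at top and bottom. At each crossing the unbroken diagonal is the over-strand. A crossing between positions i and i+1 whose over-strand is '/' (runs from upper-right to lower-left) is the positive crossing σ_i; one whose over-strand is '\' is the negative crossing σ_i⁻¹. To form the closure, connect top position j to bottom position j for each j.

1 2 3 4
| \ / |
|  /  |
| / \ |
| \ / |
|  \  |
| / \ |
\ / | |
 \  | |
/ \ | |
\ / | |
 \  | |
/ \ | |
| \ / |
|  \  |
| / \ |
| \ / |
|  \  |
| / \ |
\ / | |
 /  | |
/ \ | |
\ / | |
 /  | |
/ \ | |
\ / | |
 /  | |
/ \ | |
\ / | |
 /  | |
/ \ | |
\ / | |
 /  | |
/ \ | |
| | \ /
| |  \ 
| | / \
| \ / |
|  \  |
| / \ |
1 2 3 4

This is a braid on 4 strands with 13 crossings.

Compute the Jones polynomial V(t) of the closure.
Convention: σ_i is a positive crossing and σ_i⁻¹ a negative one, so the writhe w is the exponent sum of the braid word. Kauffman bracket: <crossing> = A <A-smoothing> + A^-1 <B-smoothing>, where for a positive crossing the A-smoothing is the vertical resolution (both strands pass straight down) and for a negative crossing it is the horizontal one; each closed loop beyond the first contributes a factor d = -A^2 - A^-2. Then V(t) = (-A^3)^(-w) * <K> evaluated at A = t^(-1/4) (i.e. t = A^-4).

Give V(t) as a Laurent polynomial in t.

-t^4 + t^3 - t^2 + 2*t - 1 + 2*t^-1 - t^-2 + t^-3 - t^-4

Derivation:
Reading the diagram top to bottom ('/'-over between positions i,i+1 = s_i, '\'-over = s_i^-1): braid word = s2 s2^-1 s1^-1 s1^-1 s2^-1 s2^-1 s1 s1 s1 s1 s1 s3^-1 s2^-1.
The presented braid s2 s2^-1 s1^-1 s1^-1 s2^-1 s2^-1 s1 s1 s1 s1 s1 s3^-1 s2^-1 on 4 strands reduces by inverse Markov moves (closure unchanged at each step):
  Deconjugate: the word is γ·β·γ⁻¹ with γ = s2 (prefix) and γ⁻¹ = s2^-1 (suffix); strip both.
  Destabilize: the word has the form β·s3^-1 where s3^-1 occurs only as the final letter (β ∈ B_3); drop it and the last strand → 3 strands.
Reduced to β = s2^-1 s1^-1 s1^-1 s2^-1 s2^-1 s1 s1 s1 s1 s1 on 3 strands, 10 crossings.
Compute on β:
Braid: s2^-1 s1^-1 s1^-1 s2^-1 s2^-1 s1 s1 s1 s1 s1 on 3 strands, 10 crossings.
Writhe w = (#positive) - (#negative) = 5 - 5 = 0.
Enumerate smoothing states for the bracket polynomial. There are 2^10 = 1024 states.
Smooth each crossing (0=||, 1=⌣⌢); contribution A^(Σ sign_k(1-2s_k)) * d^(L-1).
Tabulate the states by total A-exponent and number of loops L (A-exp: L × count):
  A^10: L=4 ×1
  A^8: L=3 ×10
  A^6: L=2 ×29, L=4 ×16
  A^4: L=1 ×26, L=3 ×74, L=5 ×20
  A^2: L=2 ×90, L=4 ×105, L=6 ×15
  A^0: L=1 ×15, L=3 ×141, L=5 ×90, L=7 ×6
  A^-2: L=2 ×35, L=4 ×130, L=6 ×44, L=8 ×1
  A^-4: L=3 ×40, L=5 ×69, L=7 ×11
  A^-6: L=4 ×25, L=6 ×19, L=8 ×1
  A^-8: L=5 ×8, L=7 ×2
  A^-10: L=6 ×1
Each group contributes A^e * Σ count * d^(L-1):
Powers of d = -A^2 - A^-2: d^2 = A^4 + 2 + A^-4; d^3 = -A^6 - 3*A^2 - 3*A^-2 - A^-6; d^4 = A^8 + 4*A^4 + 6 + 4*A^-4 + A^-8; d^5 = -A^10 - 5*A^6 - 10*A^2 - 10*A^-2 - 5*A^-6 - A^-10; d^6 = A^12 + 6*A^8 + 15*A^4 + 20 + 15*A^-4 + 6*A^-8 + A^-12; d^7 = -A^14 - 7*A^10 - 21*A^6 - 35*A^2 - 35*A^-2 - 21*A^-6 - 7*A^-10 - A^-14.
  A^10 * (d^3) = -A^16 - 3*A^12 - 3*A^8 - A^4
  A^8 * (10*d^2) = 10*A^12 + 20*A^8 + 10*A^4
  A^6 * (29*d + 16*d^3) = -16*A^12 - 77*A^8 - 77*A^4 - 16
  A^4 * (26 + 74*d^2 + 20*d^4) = 20*A^12 + 154*A^8 + 294*A^4 + 154 + 20*A^-4
  A^2 * (90*d + 105*d^3 + 15*d^5) = -15*A^12 - 180*A^8 - 555*A^4 - 555 - 180*A^-4 - 15*A^-8
  A^0 * (15 + 141*d^2 + 90*d^4 + 6*d^6) = 6*A^12 + 126*A^8 + 591*A^4 + 957 + 591*A^-4 + 126*A^-8 + 6*A^-12
  A^-2 * (35*d + 130*d^3 + 44*d^5 + d^7) = -A^12 - 51*A^8 - 371*A^4 - 900 - 900*A^-4 - 371*A^-8 - 51*A^-12 - A^-16
  A^-4 * (40*d^2 + 69*d^4 + 11*d^6) = 11*A^8 + 135*A^4 + 481 + 714*A^-4 + 481*A^-8 + 135*A^-12 + 11*A^-16
  A^-6 * (25*d^3 + 19*d^5 + d^7) = -A^8 - 26*A^4 - 141 - 300*A^-4 - 300*A^-8 - 141*A^-12 - 26*A^-16 - A^-20
  A^-8 * (8*d^4 + 2*d^6) = 2*A^4 + 20 + 62*A^-4 + 88*A^-8 + 62*A^-12 + 20*A^-16 + 2*A^-20
  A^-10 * (d^5) = -1 - 5*A^-4 - 10*A^-8 - 10*A^-12 - 5*A^-16 - A^-20
Summing the groups: <K> = -A^16 + A^12 - A^8 + 2*A^4 - 1 + 2*A^-4 - A^-8 + A^-12 - A^-16
Normalise by the writhe: (-A^3)^(-w) = (-A^3)^(0) = 1, so f(A) = 1 * <K> = -A^16 + A^12 - A^8 + 2*A^4 - 1 + 2*A^-4 - A^-8 + A^-12 - A^-16.
Substitute A = t^(-1/4), i.e. A^e → t^(-e/4): V(t) = -t^4 + t^3 - t^2 + 2*t - 1 + 2*t^-1 - t^-2 + t^-3 - t^-4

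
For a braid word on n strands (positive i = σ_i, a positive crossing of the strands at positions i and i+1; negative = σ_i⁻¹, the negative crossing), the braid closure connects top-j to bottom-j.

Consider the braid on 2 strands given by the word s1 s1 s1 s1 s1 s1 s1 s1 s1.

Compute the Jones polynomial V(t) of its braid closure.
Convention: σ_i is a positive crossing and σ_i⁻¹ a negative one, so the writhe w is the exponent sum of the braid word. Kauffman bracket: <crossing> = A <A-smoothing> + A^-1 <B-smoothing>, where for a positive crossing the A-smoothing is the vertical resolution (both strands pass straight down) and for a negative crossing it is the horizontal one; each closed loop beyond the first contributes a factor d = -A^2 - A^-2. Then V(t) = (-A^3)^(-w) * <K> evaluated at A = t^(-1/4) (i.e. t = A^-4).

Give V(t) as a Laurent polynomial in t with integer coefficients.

-t^13 + t^12 - t^11 + t^10 - t^9 + t^8 - t^7 + t^6 + t^4

Derivation:
Braid: s1 s1 s1 s1 s1 s1 s1 s1 s1 on 2 strands, 9 crossings.
Writhe w = (#positive) - (#negative) = 9 - 0 = 9.
Enumerate smoothing states for the bracket polynomial. There are 2^9 = 512 states.
For each crossing: s=0 is the vertical smoothing, s=1 horizontal. Crossing k contributes A^(sign_k * (1 - 2*s_k)); loop factor d = -A^2 - A^-2.
Tabulate the states by total A-exponent and number of loops L (A-exp: L × count):
  A^9: L=2 ×1
  A^7: L=1 ×9
  A^5: L=2 ×36
  A^3: L=3 ×84
  A^1: L=4 ×126
  A^-1: L=5 ×126
  A^-3: L=6 ×84
  A^-5: L=7 ×36
  A^-7: L=8 ×9
  A^-9: L=9 ×1
Each group contributes A^e * Σ count * d^(L-1):
Powers of d = -A^2 - A^-2: d^2 = A^4 + 2 + A^-4; d^3 = -A^6 - 3*A^2 - 3*A^-2 - A^-6; d^4 = A^8 + 4*A^4 + 6 + 4*A^-4 + A^-8; d^5 = -A^10 - 5*A^6 - 10*A^2 - 10*A^-2 - 5*A^-6 - A^-10; d^6 = A^12 + 6*A^8 + 15*A^4 + 20 + 15*A^-4 + 6*A^-8 + A^-12; d^7 = -A^14 - 7*A^10 - 21*A^6 - 35*A^2 - 35*A^-2 - 21*A^-6 - 7*A^-10 - A^-14; d^8 = A^16 + 8*A^12 + 28*A^8 + 56*A^4 + 70 + 56*A^-4 + 28*A^-8 + 8*A^-12 + A^-16.
  A^9 * (d) = -A^11 - A^7
  A^7 * (9) = 9*A^7
  A^5 * (36*d) = -36*A^7 - 36*A^3
  A^3 * (84*d^2) = 84*A^7 + 168*A^3 + 84*A^-1
  A^1 * (126*d^3) = -126*A^7 - 378*A^3 - 378*A^-1 - 126*A^-5
  A^-1 * (126*d^4) = 126*A^7 + 504*A^3 + 756*A^-1 + 504*A^-5 + 126*A^-9
  A^-3 * (84*d^5) = -84*A^7 - 420*A^3 - 840*A^-1 - 840*A^-5 - 420*A^-9 - 84*A^-13
  A^-5 * (36*d^6) = 36*A^7 + 216*A^3 + 540*A^-1 + 720*A^-5 + 540*A^-9 + 216*A^-13 + 36*A^-17
  A^-7 * (9*d^7) = -9*A^7 - 63*A^3 - 189*A^-1 - 315*A^-5 - 315*A^-9 - 189*A^-13 - 63*A^-17 - 9*A^-21
  A^-9 * (d^8) = A^7 + 8*A^3 + 28*A^-1 + 56*A^-5 + 70*A^-9 + 56*A^-13 + 28*A^-17 + 8*A^-21 + A^-25
Summing the groups: <K> = -A^11 - A^3 + A^-1 - A^-5 + A^-9 - A^-13 + A^-17 - A^-21 + A^-25
Normalise by the writhe: (-A^3)^(-w) = (-A^3)^(-9) = -A^-27, so f(A) = -A^-27 * <K> = A^-16 + A^-24 - A^-28 + A^-32 - A^-36 + A^-40 - A^-44 + A^-48 - A^-52.
Substitute A = t^(-1/4), i.e. A^e → t^(-e/4): V(t) = -t^13 + t^12 - t^11 + t^10 - t^9 + t^8 - t^7 + t^6 + t^4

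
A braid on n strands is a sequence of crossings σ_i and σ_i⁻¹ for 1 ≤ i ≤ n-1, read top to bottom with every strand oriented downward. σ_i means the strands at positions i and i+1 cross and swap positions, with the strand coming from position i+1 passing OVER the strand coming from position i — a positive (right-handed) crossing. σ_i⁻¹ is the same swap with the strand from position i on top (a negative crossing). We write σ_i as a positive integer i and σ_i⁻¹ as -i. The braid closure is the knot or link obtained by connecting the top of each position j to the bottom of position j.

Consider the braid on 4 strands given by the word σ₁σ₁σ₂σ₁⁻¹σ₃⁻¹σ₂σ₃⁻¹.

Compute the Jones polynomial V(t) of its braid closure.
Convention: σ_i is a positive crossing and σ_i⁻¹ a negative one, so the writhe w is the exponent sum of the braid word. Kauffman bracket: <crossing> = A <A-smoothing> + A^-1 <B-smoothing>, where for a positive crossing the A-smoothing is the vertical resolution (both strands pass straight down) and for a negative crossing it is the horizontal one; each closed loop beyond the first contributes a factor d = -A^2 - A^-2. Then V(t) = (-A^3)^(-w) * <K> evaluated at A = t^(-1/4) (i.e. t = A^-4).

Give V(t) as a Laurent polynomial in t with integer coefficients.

t^4 - t^3 + t^2 - 2*t + 2 - t^-1 + t^-2

Derivation:
Braid: s1 s1 s2 s1^-1 s3^-1 s2 s3^-1 on 4 strands, 7 crossings.
Writhe w = (#positive) - (#negative) = 4 - 3 = 1.
Enumerate smoothing states for the bracket polynomial. There are 2^7 = 128 states.
For each crossing: s=0 is the vertical smoothing, s=1 horizontal. Crossing k contributes A^(sign_k * (1 - 2*s_k)); loop factor d = -A^2 - A^-2.
Tabulate the states by total A-exponent and number of loops L (A-exp: L × count):
  A^7: L=3 ×1
  A^5: L=2 ×4, L=4 ×3
  A^3: L=1 ×5, L=3 ×15, L=5 ×1
  A^1: L=2 ×27, L=4 ×8
  A^-1: L=1 ×14, L=3 ×20, L=5 ×1
  A^-3: L=2 ×17, L=4 ×4
  A^-5: L=3 ×7
  A^-7: L=4 ×1
Each group contributes A^e * Σ count * d^(L-1):
Powers of d = -A^2 - A^-2: d^2 = A^4 + 2 + A^-4; d^3 = -A^6 - 3*A^2 - 3*A^-2 - A^-6; d^4 = A^8 + 4*A^4 + 6 + 4*A^-4 + A^-8.
  A^7 * (d^2) = A^11 + 2*A^7 + A^3
  A^5 * (4*d + 3*d^3) = -3*A^11 - 13*A^7 - 13*A^3 - 3*A^-1
  A^3 * (5 + 15*d^2 + d^4) = A^11 + 19*A^7 + 41*A^3 + 19*A^-1 + A^-5
  A^1 * (27*d + 8*d^3) = -8*A^7 - 51*A^3 - 51*A^-1 - 8*A^-5
  A^-1 * (14 + 20*d^2 + d^4) = A^7 + 24*A^3 + 60*A^-1 + 24*A^-5 + A^-9
  A^-3 * (17*d + 4*d^3) = -4*A^3 - 29*A^-1 - 29*A^-5 - 4*A^-9
  A^-5 * (7*d^2) = 7*A^-1 + 14*A^-5 + 7*A^-9
  A^-7 * (d^3) = -A^-1 - 3*A^-5 - 3*A^-9 - A^-13
Summing the groups: <K> = -A^11 + A^7 - 2*A^3 + 2*A^-1 - A^-5 + A^-9 - A^-13
Normalise by the writhe: (-A^3)^(-w) = (-A^3)^(-1) = -A^-3, so f(A) = -A^-3 * <K> = A^8 - A^4 + 2 - 2*A^-4 + A^-8 - A^-12 + A^-16.
Substitute A = t^(-1/4), i.e. A^e → t^(-e/4): V(t) = t^4 - t^3 + t^2 - 2*t + 2 - t^-1 + t^-2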